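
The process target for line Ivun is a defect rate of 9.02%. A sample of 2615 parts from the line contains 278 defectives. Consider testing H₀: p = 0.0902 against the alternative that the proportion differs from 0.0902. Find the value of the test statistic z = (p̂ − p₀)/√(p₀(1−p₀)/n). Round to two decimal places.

z = 2.88

p̂ = 278/2615 = 0.1063.
Under H₀, SE = √(0.0902·0.9098/2615) = √(3.1382e-05) = 0.0056.
z = (0.1063 − 0.0902)/0.0056 = 0.0161/0.0056 = 2.88.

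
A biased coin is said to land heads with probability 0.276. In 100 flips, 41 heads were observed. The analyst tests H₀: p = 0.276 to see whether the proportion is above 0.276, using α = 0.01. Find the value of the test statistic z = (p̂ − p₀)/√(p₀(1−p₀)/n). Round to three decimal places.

z = 2.998

p̂ = 41/100 ≈ 0.41000.
Standard error under H₀: √(0.276×0.724/100) = 0.04470.
z = (0.41000 − 0.276)/0.04470 = 0.13400/0.04470 = 2.998.
p-value = P(Z > 2.998) ≈ 0.0014, so at α = 0.01 we reject H₀.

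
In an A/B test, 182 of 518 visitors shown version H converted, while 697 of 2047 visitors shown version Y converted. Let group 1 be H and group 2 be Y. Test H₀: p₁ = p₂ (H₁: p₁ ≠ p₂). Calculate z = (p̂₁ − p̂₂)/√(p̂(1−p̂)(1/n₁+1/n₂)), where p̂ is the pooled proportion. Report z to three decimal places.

p̂₁ = 182/518 = 0.35135, p̂₂ = 697/2047 = 0.34050.
Pooled p̂ = (182+697)/(518+2047) = 879/2565 = 0.34269.
SE = √(p̂(1−p̂)(1/n₁+1/n₂)) = √(0.34269·0.65731·0.00241902) = √(0.000544893) = 0.02334.
z = (0.35135 − 0.34050)/0.02334 = 0.01085/0.02334 = 0.465.

z = 0.465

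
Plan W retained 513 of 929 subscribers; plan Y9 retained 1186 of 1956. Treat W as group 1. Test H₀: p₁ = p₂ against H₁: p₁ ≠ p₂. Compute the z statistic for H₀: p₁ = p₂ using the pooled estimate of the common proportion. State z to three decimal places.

z = -2.761

p̂₁ = 513/929 ≈ 0.552207, p̂₂ = 1186/1956 ≈ 0.606339.
Pooled p̂ = (513+1186)/(929+1956) = 1699/2885 = 0.588908.
SE = √(0.242095 × 0.00158767) = 0.019605.
z = (0.552207 − 0.606339)/0.019605 = -0.054132/0.019605 = -2.761.
Two-sided p-value ≈ 2·Φ(−2.761) = 0.0058.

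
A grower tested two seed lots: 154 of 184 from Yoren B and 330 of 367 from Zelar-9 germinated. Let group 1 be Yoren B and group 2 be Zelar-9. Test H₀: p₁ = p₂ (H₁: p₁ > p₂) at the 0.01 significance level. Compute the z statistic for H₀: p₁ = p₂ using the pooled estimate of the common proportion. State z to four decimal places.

z = -2.1078

p̂₁ = 154/184 ≈ 0.836957, p̂₂ = 330/367 ≈ 0.899183.
Pooled p̂ = (154+330)/(184+367) = 484/551 = 0.878403.
SE = √(p̂(1−p̂)(1/n₁+1/n₂)) = √(0.878403·0.121597·0.00815958) = √(0.000871535) = 0.029522.
z = (0.836957 − 0.899183)/0.029522 = -0.062226/0.029522 = -2.1078.
p-value = P(Z > -2.108) ≈ 0.9825; since p > α = 0.01, fail to reject H₀.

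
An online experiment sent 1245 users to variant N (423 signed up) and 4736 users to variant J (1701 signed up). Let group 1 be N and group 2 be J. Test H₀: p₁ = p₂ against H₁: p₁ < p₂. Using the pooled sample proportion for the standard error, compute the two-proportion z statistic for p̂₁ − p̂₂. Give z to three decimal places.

p̂₁ = 423/1245 ≈ 0.33976, p̂₂ = 1701/4736 ≈ 0.35916.
Pooled p̂ = (423+1701)/(1245+4736) = 2124/5981 = 0.35512.
SE = √(p̂(1−p̂)(1/n₁+1/n₂)) = √(0.35512·0.64488·0.00101436) = √(0.0002323) = 0.01524.
z = (0.33976 − 0.35916)/0.01524 = -0.01940/0.01524 = -1.273.

z = -1.273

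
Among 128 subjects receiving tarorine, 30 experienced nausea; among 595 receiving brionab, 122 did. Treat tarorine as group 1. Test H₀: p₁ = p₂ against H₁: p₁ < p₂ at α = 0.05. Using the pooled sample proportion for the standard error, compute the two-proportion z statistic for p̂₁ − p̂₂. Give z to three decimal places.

z = 0.739

p̂₁ = 30/128 = 0.23438, p̂₂ = 122/595 = 0.20504.
Pooled p̂ = (30+122)/(128+595) = 152/723 = 0.21024.
SE = √(0.166036 × 0.00949317) = 0.03970.
z = (0.23438 − 0.20504)/0.03970 = 0.02934/0.03970 = 0.739.
p-value = P(Z < 0.739) ≈ 0.7700, so at α = 0.05 we fail to reject H₀.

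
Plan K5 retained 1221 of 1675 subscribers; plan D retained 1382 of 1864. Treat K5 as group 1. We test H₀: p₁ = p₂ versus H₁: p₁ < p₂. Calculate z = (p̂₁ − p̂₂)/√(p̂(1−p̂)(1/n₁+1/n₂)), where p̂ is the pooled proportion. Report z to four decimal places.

p̂₁ = 1221/1675 ≈ 0.728955, p̂₂ = 1382/1864 ≈ 0.741416.
Pooled p̂ = (1221+1382)/(1675+1864) = 2603/3539 = 0.735519.
SE = √(0.194531 × 0.0011335) = 0.014849.
z = (0.728955 − 0.741416)/0.014849 = -0.012461/0.014849 = -0.8392.

z = -0.8392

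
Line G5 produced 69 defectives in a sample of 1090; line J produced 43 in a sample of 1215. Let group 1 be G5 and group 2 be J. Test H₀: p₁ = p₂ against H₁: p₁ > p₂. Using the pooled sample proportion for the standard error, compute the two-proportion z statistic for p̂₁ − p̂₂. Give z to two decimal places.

z = 3.11

p̂₁ = 69/1090 ≈ 0.06330, p̂₂ = 43/1215 ≈ 0.03539.
Pooled p̂ = (69+43)/(1090+1215) = 112/2305 = 0.04859.
SE = √(p̂(1−p̂)(1/n₁+1/n₂)) = √(0.04859·0.95141·0.00174048) = √(8.04605e-05) = 0.00897.
z = (0.06330 − 0.03539)/0.00897 = 0.02791/0.00897 = 3.11.
p-value = P(Z > 3.112) ≈ 0.0009.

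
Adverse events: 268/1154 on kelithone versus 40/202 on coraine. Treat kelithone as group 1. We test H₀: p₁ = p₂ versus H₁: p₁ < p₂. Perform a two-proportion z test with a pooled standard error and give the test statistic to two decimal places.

p̂₁ = 268/1154 ≈ 0.2322, p̂₂ = 40/202 ≈ 0.1980.
Pooled p̂ = (268+40)/(1154+202) = 308/1356 = 0.2271.
SE = √(0.175547 × 0.00581705) = 0.0320.
z = (0.2322 − 0.1980)/0.0320 = 0.0342/0.0320 = 1.07.

z = 1.07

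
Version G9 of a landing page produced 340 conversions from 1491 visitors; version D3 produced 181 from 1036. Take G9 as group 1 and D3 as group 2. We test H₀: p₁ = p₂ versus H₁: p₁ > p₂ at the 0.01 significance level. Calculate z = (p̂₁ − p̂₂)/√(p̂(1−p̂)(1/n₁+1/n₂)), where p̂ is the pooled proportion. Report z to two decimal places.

z = 3.26

p̂₁ = 340/1491 = 0.22803, p̂₂ = 181/1036 = 0.17471.
Pooled p̂ = (340+181)/(1491+1036) = 521/2527 = 0.20617.
SE = √(p̂(1−p̂)(1/n₁+1/n₂)) = √(0.20617·0.79383·0.00163594) = √(0.000267748) = 0.01636.
z = (0.22803 − 0.17471)/0.01636 = 0.05332/0.01636 = 3.26.
p-value = P(Z > 3.259) ≈ 0.0006; since p < α = 0.01, reject H₀.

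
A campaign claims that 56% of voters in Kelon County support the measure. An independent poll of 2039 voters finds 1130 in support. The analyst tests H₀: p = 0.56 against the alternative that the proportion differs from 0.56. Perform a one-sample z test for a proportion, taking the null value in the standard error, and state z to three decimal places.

p̂ = 1130/2039 = 0.554193.
SE = √(p₀(1−p₀)/n) = √(0.2464/2039) = 0.010993.
z = (0.554193 − 0.56)/0.010993 = -0.005807/0.010993 = -0.528.

z = -0.528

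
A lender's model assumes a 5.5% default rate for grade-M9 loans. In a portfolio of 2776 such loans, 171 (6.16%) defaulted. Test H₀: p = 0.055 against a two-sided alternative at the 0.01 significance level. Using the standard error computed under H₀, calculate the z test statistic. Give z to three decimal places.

p̂ = 171/2776 ≈ 0.061599.
SE = √(p₀(1−p₀)/n) = √(0.051975/2776) = 0.004327.
z = (0.061599 − 0.055)/0.004327 = 0.006599/0.004327 = 1.525.
Two-sided p-value ≈ 2·Φ(−1.525) = 0.1272; since p > α = 0.01, fail to reject H₀.

z = 1.525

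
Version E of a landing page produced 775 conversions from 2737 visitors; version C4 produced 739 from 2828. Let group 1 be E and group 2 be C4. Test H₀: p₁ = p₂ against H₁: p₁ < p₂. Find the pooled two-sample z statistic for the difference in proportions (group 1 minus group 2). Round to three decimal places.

p̂₁ = 775/2737 ≈ 0.283157, p̂₂ = 739/2828 ≈ 0.261315.
Pooled p̂ = (775+739)/(2737+2828) = 1514/5565 = 0.272058.
SE = √(p̂(1−p̂)(1/n₁+1/n₂)) = √(0.272058·0.727942·0.00071897) = √(0.000142386) = 0.011933.
z = (0.283157 − 0.261315)/0.011933 = 0.021842/0.011933 = 1.830.

z = 1.830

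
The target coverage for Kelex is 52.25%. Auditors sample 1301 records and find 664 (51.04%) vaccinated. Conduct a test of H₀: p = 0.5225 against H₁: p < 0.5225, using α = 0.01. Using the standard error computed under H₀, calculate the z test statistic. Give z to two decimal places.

p̂ = 664/1301 ≈ 0.5104.
SE = √(p₀(1−p₀)/n) = √(0.24949/1301) = 0.0138.
z = (0.5104 − 0.5225)/0.0138 = -0.0121/0.0138 = -0.88.
p-value = P(Z < -0.875) ≈ 0.1907; since p > α = 0.01, fail to reject H₀.

z = -0.88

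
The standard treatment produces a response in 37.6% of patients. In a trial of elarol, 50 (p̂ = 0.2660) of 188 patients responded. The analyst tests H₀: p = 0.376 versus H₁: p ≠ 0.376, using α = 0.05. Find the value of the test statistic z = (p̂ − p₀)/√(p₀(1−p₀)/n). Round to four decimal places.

p̂ = 50/188 ≈ 0.265957.
SE = √(p₀(1−p₀)/n) = √(0.23462/188) = 0.035327.
z = (0.265957 − 0.376)/0.035327 = -0.110043/0.035327 = -3.1150.
p-value = 2·P(Z > 3.115) ≈ 0.0018; since p < α = 0.05, reject H₀.

z = -3.1150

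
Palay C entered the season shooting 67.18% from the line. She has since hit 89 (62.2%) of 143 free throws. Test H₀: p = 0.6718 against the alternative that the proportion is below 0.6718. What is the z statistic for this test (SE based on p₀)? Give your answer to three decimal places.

p̂ = 89/143 = 0.622378.
SE = √(p₀(1−p₀)/n) = √(0.22048/143) = 0.039266.
z = (0.622378 − 0.6718)/0.039266 = -0.049422/0.039266 = -1.259.
p-value = P(Z < -1.259) ≈ 0.1041.

z = -1.259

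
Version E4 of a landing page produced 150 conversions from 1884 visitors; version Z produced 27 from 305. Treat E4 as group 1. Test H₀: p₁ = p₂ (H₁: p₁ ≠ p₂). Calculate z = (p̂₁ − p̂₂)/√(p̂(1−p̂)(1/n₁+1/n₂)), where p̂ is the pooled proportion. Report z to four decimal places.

z = -0.5293

p̂₁ = 150/1884 ≈ 0.0796178, p̂₂ = 27/305 ≈ 0.0885246.
Pooled p̂ = (150+27)/(1884+305) = 177/2189 = 0.0808588.
SE = √(p̂(1−p̂)(1/n₁+1/n₂)) = √(0.0808588·0.9191412·0.00380947) = √(0.000283123) = 0.0168263.
z = (0.0796178 − 0.0885246)/0.0168263 = -0.0089068/0.0168263 = -0.5293.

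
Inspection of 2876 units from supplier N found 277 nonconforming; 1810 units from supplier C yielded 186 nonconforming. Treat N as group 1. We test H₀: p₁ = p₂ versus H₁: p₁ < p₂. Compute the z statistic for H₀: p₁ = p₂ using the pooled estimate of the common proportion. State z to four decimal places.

p̂₁ = 277/2876 ≈ 0.096314, p̂₂ = 186/1810 ≈ 0.102762.
Pooled p̂ = (277+186)/(2876+1810) = 463/4686 = 0.098805.
SE = √(p̂(1−p̂)(1/n₁+1/n₂)) = √(0.098805·0.901195·0.000900191) = √(8.01553e-05) = 0.008953.
z = (0.096314 − 0.102762)/0.008953 = -0.006448/0.008953 = -0.7202.
p-value = P(Z < -0.720) ≈ 0.2357.

z = -0.7202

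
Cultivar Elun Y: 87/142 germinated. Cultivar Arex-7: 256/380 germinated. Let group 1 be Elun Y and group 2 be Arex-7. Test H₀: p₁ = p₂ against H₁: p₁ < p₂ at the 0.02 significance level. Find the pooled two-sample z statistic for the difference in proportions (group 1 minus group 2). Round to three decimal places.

z = -1.307

p̂₁ = 87/142 ≈ 0.612676, p̂₂ = 256/380 ≈ 0.673684.
Pooled p̂ = (87+256)/(142+380) = 343/522 = 0.657088.
SE = √(0.225323 × 0.00967383) = 0.046688.
z = (0.612676 − 0.673684)/0.046688 = -0.061008/0.046688 = -1.307.
p-value = P(Z < -1.307) ≈ 0.0957, so at α = 0.02 we fail to reject H₀.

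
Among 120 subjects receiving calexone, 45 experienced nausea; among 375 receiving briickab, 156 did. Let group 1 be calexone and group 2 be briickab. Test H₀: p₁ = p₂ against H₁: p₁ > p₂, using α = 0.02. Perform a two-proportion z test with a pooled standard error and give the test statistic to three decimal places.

p̂₁ = 45/120 ≈ 0.37500, p̂₂ = 156/375 ≈ 0.41600.
Pooled p̂ = (45+156)/(120+375) = 201/495 = 0.40606.
SE = √(p̂(1−p̂)(1/n₁+1/n₂)) = √(0.40606·0.59394·0.011) = √(0.00265293) = 0.05151.
z = (0.37500 − 0.41600)/0.05151 = -0.04100/0.05151 = -0.796.
p-value = P(Z > -0.796) ≈ 0.7870, so at α = 0.02 we fail to reject H₀.

z = -0.796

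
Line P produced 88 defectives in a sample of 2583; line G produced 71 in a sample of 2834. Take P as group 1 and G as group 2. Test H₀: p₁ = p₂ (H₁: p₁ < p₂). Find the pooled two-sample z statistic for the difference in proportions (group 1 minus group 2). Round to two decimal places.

z = 1.96

p̂₁ = 88/2583 = 0.0341, p̂₂ = 71/2834 = 0.0251.
Pooled p̂ = (88+71)/(2583+2834) = 159/5417 = 0.0294.
SE = √(p̂(1−p̂)(1/n₁+1/n₂)) = √(0.0294·0.9706·0.000740005) = √(2.10831e-05) = 0.0046.
z = (0.0341 − 0.0251)/0.0046 = 0.0090/0.0046 = 1.96.
p-value = P(Z < 1.964) ≈ 0.9752.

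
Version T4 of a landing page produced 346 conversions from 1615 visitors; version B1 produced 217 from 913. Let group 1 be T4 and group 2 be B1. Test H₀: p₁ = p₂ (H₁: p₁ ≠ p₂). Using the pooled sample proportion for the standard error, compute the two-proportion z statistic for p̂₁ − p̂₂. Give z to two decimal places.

z = -1.36

p̂₁ = 346/1615 = 0.21424, p̂₂ = 217/913 = 0.23768.
Pooled p̂ = (346+217)/(1615+913) = 563/2528 = 0.22271.
SE = √(0.173108 × 0.00171449) = 0.01723.
z = (0.21424 − 0.23768)/0.01723 = -0.02344/0.01723 = -1.36.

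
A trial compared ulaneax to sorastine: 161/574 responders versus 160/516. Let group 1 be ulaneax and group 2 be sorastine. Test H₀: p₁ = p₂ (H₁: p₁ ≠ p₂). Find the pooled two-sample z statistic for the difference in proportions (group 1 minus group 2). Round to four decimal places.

z = -1.0701

p̂₁ = 161/574 ≈ 0.280488, p̂₂ = 160/516 ≈ 0.310078.
Pooled p̂ = (161+160)/(574+516) = 321/1090 = 0.294495.
SE = √(0.207768 × 0.00368014) = 0.027652.
z = (0.280488 − 0.310078)/0.027652 = -0.029590/0.027652 = -1.0701.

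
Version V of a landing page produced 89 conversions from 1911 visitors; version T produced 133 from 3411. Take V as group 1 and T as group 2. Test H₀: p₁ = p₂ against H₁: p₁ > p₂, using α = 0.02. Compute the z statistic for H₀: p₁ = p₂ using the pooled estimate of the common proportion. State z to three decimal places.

p̂₁ = 89/1911 ≈ 0.04657, p̂₂ = 133/3411 ≈ 0.03899.
Pooled p̂ = (89+133)/(1911+3411) = 222/5322 = 0.04171.
SE = √(p̂(1−p̂)(1/n₁+1/n₂)) = √(0.04171·0.95829·0.000816455) = √(3.26367e-05) = 0.00571.
z = (0.04657 − 0.03899)/0.00571 = 0.00758/0.00571 = 1.327.
p-value = P(Z > 1.327) ≈ 0.0923. With α = 0.02, fail to reject H₀.

z = 1.327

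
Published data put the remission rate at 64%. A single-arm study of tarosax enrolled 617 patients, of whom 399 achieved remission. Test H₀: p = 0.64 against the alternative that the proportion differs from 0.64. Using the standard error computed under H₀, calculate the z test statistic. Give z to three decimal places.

p̂ = 399/617 = 0.64668.
Under H₀, SE = √(0.64·0.36/617) = √(0.00037342) = 0.01932.
z = (0.64668 − 0.64)/0.01932 = 0.00668/0.01932 = 0.346.

z = 0.346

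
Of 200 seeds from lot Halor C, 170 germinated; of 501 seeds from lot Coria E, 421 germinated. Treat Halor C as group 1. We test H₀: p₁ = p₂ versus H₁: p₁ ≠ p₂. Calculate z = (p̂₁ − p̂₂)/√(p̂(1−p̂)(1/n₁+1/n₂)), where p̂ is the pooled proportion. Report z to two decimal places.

p̂₁ = 170/200 = 0.8500, p̂₂ = 421/501 = 0.8403.
Pooled p̂ = (170+421)/(200+501) = 591/701 = 0.8431.
SE = √(p̂(1−p̂)(1/n₁+1/n₂)) = √(0.8431·0.1569·0.00699601) = √(0.000925538) = 0.0304.
z = (0.8500 − 0.8403)/0.0304 = 0.0097/0.0304 = 0.32.
p-value = 2·P(Z > 0.318) ≈ 0.7503.

z = 0.32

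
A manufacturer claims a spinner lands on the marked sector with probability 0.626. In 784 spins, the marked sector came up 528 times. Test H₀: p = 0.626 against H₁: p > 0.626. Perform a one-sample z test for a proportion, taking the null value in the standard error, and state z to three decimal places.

p̂ = 528/784 ≈ 0.67347.
Standard error under H₀: √(0.626×0.374/784) = 0.01728.
z = (0.67347 − 0.626)/0.01728 = 0.04747/0.01728 = 2.747.

z = 2.747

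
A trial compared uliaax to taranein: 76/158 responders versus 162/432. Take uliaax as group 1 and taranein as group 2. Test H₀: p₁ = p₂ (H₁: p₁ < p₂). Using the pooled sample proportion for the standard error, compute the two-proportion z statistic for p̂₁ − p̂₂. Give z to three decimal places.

z = 2.324

p̂₁ = 76/158 = 0.48101, p̂₂ = 162/432 = 0.37500.
Pooled p̂ = (76+162)/(158+432) = 238/590 = 0.40339.
SE = √(p̂(1−p̂)(1/n₁+1/n₂)) = √(0.40339·0.59661·0.00864393) = √(0.0020803) = 0.04561.
z = (0.48101 − 0.37500)/0.04561 = 0.10601/0.04561 = 2.324.
p-value = P(Z < 2.324) ≈ 0.9899.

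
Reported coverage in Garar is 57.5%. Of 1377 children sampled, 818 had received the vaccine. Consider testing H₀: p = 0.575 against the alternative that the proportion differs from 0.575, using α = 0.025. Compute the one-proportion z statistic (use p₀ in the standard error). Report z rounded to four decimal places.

p̂ = 818/1377 ≈ 0.594045.
SE = √(p₀(1−p₀)/n) = √(0.24438/1377) = 0.013322.
z = (0.594045 − 0.575)/0.013322 = 0.019045/0.013322 = 1.4296.
Two-sided p-value ≈ 2·Φ(−1.430) = 0.1528. With α = 0.025, fail to reject H₀.

z = 1.4296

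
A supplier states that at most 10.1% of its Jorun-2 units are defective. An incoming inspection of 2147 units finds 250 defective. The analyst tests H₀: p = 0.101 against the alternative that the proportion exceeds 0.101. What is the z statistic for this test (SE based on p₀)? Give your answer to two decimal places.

z = 2.37

p̂ = 250/2147 = 0.1164.
Under H₀, SE = √(0.101·0.899/2147) = √(4.22911e-05) = 0.0065.
z = (0.1164 − 0.101)/0.0065 = 0.0154/0.0065 = 2.37.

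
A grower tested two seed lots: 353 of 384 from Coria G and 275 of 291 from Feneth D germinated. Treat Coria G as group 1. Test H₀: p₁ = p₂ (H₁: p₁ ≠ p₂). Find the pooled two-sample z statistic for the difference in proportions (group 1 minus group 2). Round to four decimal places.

z = -1.3015

p̂₁ = 353/384 ≈ 0.919271, p̂₂ = 275/291 ≈ 0.945017.
Pooled p̂ = (353+275)/(384+291) = 628/675 = 0.930370.
SE = √(0.0647813 × 0.00604059) = 0.019782.
z = (0.919271 − 0.945017)/0.019782 = -0.025746/0.019782 = -1.3015.
p-value = 2·P(Z > 1.302) ≈ 0.1931.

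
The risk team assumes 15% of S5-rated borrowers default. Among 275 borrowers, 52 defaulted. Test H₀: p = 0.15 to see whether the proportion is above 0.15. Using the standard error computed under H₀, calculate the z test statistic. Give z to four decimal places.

z = 1.8155

p̂ = 52/275 ≈ 0.189091.
Under H₀, SE = √(0.15·0.85/275) = √(0.000463636) = 0.021532.
z = (0.189091 − 0.15)/0.021532 = 0.039091/0.021532 = 1.8155.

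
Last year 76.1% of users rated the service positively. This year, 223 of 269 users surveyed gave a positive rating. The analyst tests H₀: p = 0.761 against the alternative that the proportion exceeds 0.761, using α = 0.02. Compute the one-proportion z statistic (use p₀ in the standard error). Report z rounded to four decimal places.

z = 2.6150

p̂ = 223/269 = 0.8289963.
Under H₀, SE = √(0.761·0.239/269) = √(0.00067613) = 0.0260025.
z = (0.8289963 − 0.761)/0.0260025 = 0.0679963/0.0260025 = 2.6150.
p-value = P(Z > 2.615) ≈ 0.0045. With α = 0.02, reject H₀.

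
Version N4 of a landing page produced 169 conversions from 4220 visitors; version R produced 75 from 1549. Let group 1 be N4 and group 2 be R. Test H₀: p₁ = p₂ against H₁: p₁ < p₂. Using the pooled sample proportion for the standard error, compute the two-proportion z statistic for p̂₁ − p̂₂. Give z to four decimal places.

z = -1.4001

p̂₁ = 169/4220 ≈ 0.040047, p̂₂ = 75/1549 ≈ 0.048418.
Pooled p̂ = (169+75)/(4220+1549) = 244/5769 = 0.042295.
SE = √(p̂(1−p̂)(1/n₁+1/n₂)) = √(0.042295·0.957705·0.000882545) = √(3.57485e-05) = 0.005979.
z = (0.040047 − 0.048418)/0.005979 = -0.008371/0.005979 = -1.4001.
p-value = P(Z < -1.400) ≈ 0.0807.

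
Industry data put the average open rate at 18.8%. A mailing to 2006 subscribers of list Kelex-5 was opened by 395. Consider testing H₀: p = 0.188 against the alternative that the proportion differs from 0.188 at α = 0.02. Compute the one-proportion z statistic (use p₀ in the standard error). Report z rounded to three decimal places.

p̂ = 395/2006 ≈ 0.196909.
Standard error under H₀: √(0.188×0.812/2006) = 0.008724.
z = (0.196909 − 0.188)/0.008724 = 0.008909/0.008724 = 1.021.
Two-sided p-value ≈ 2·Φ(−1.021) = 0.3071; since p > α = 0.02, fail to reject H₀.

z = 1.021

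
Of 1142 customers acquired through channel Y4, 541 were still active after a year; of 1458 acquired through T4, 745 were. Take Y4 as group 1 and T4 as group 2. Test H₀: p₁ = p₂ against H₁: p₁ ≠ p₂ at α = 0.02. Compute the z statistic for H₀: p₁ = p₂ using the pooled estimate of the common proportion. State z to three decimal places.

z = -1.885

p̂₁ = 541/1142 ≈ 0.47373, p̂₂ = 745/1458 ≈ 0.51097.
Pooled p̂ = (541+745)/(1142+1458) = 1286/2600 = 0.49462.
SE = √(0.249971 × 0.00156153) = 0.01976.
z = (0.47373 − 0.51097)/0.01976 = -0.03724/0.01976 = -1.885.
p-value = 2·P(Z > 1.885) ≈ 0.0594. With α = 0.02, fail to reject H₀.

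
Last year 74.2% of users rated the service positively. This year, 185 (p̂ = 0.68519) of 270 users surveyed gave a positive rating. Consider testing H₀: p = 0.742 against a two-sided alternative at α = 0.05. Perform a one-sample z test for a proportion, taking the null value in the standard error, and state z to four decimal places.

z = -2.1337

p̂ = 185/270 ≈ 0.685185.
Under H₀, SE = √(0.742·0.258/270) = √(0.000709022) = 0.026627.
z = (0.685185 − 0.742)/0.026627 = -0.056815/0.026627 = -2.1337.
p-value = 2·P(Z > 2.134) ≈ 0.0329. With α = 0.05, reject H₀.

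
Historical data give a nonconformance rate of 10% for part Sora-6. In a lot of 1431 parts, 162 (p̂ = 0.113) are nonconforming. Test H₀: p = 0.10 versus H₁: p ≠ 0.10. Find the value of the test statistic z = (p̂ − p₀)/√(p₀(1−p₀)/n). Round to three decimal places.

p̂ = 162/1431 = 0.113208.
Under H₀, SE = √(0.1·0.9/1431) = √(6.28931e-05) = 0.007931.
z = (0.113208 − 0.1)/0.007931 = 0.013208/0.007931 = 1.665.
p-value = 2·P(Z > 1.665) ≈ 0.0958.

z = 1.665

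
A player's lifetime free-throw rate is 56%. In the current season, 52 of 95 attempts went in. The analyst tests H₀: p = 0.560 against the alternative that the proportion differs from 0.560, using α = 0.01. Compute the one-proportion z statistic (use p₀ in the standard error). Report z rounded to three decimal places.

p̂ = 52/95 = 0.54737.
Under H₀, SE = √(0.56·0.44/95) = √(0.00259368) = 0.05093.
z = (0.54737 − 0.56)/0.05093 = -0.01263/0.05093 = -0.248.
Two-sided p-value ≈ 2·Φ(−0.248) = 0.8041; since p > α = 0.01, fail to reject H₀.

z = -0.248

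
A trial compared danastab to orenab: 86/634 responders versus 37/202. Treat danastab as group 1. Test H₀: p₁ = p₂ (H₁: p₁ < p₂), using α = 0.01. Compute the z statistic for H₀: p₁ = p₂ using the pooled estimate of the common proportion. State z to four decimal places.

z = -1.6604

p̂₁ = 86/634 ≈ 0.135647, p̂₂ = 37/202 ≈ 0.183168.
Pooled p̂ = (86+37)/(634+202) = 123/836 = 0.147129.
SE = √(0.125482 × 0.00652778) = 0.028620.
z = (0.135647 − 0.183168)/0.028620 = -0.047521/0.028620 = -1.6604.
p-value = P(Z < -1.660) ≈ 0.0484, so at α = 0.01 we fail to reject H₀.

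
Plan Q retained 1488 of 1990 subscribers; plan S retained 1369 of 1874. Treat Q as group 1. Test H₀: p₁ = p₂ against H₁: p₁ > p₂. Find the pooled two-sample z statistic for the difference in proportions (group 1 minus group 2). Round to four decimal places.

p̂₁ = 1488/1990 = 0.747739, p̂₂ = 1369/1874 = 0.730523.
Pooled p̂ = (1488+1369)/(1990+1874) = 2857/3864 = 0.739389.
SE = √(p̂(1−p̂)(1/n₁+1/n₂)) = √(0.739389·0.260611·0.00103613) = √(0.000199655) = 0.014130.
z = (0.747739 − 0.730523)/0.014130 = 0.017216/0.014130 = 1.2184.

z = 1.2184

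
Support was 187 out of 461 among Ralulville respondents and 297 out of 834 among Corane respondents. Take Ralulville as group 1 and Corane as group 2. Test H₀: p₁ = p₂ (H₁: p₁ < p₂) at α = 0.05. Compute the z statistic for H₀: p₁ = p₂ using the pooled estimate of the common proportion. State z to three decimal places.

p̂₁ = 187/461 = 0.40564, p̂₂ = 297/834 = 0.35612.
Pooled p̂ = (187+297)/(461+834) = 484/1295 = 0.37375.
SE = √(0.23406 × 0.00336824) = 0.02808.
z = (0.40564 − 0.35612)/0.02808 = 0.04952/0.02808 = 1.764.
p-value = P(Z < 1.764) ≈ 0.9611. With α = 0.05, fail to reject H₀.

z = 1.764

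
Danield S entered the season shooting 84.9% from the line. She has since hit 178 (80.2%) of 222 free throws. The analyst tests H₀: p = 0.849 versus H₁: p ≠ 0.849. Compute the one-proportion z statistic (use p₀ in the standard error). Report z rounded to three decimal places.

p̂ = 178/222 = 0.80180.
SE = √(p₀(1−p₀)/n) = √(0.1282/222) = 0.02403.
z = (0.80180 − 0.849)/0.02403 = -0.04720/0.02403 = -1.964.

z = -1.964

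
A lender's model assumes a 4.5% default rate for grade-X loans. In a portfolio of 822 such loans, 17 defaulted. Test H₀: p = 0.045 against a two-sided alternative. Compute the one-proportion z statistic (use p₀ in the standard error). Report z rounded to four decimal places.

p̂ = 17/822 = 0.0206813.
Under H₀, SE = √(0.045·0.955/822) = √(5.2281e-05) = 0.0072306.
z = (0.0206813 − 0.045)/0.0072306 = -0.0243187/0.0072306 = -3.3633.

z = -3.3633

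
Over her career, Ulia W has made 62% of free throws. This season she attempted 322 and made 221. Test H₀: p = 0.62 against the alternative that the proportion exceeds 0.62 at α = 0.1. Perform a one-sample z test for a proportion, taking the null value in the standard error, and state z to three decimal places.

p̂ = 221/322 ≈ 0.68634.
Under H₀, SE = √(0.62·0.38/322) = √(0.000731677) = 0.02705.
z = (0.68634 − 0.62)/0.02705 = 0.06634/0.02705 = 2.452.
p-value = P(Z > 2.452) ≈ 0.0071, so at α = 0.1 we reject H₀.

z = 2.452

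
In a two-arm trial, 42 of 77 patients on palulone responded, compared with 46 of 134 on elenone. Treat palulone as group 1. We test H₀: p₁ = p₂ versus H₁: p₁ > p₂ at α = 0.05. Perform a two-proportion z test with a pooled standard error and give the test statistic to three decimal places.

p̂₁ = 42/77 = 0.54545, p̂₂ = 46/134 = 0.34328.
Pooled p̂ = (42+46)/(77+134) = 88/211 = 0.41706.
SE = √(p̂(1−p̂)(1/n₁+1/n₂)) = √(0.41706·0.58294·0.0204497) = √(0.00497176) = 0.07051.
z = (0.54545 − 0.34328)/0.07051 = 0.20217/0.07051 = 2.867.
p-value = P(Z > 2.867) ≈ 0.0021, so at α = 0.05 we reject H₀.

z = 2.867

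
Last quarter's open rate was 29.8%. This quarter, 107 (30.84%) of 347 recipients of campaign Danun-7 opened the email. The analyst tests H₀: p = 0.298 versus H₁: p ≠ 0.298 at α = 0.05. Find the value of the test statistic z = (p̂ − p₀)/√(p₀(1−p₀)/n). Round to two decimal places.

z = 0.42

p̂ = 107/347 ≈ 0.3084.
SE = √(p₀(1−p₀)/n) = √(0.2092/347) = 0.0246.
z = (0.3084 − 0.298)/0.0246 = 0.0104/0.0246 = 0.42.
Two-sided p-value ≈ 2·Φ(−0.422) = 0.6731. With α = 0.05, fail to reject H₀.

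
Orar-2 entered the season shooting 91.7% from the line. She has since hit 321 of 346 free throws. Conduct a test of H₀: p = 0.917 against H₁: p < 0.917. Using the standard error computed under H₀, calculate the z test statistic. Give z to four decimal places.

z = 0.7245

p̂ = 321/346 = 0.927746.
Under H₀, SE = √(0.917·0.083/346) = √(0.000219974) = 0.014832.
z = (0.927746 − 0.917)/0.014832 = 0.010746/0.014832 = 0.7245.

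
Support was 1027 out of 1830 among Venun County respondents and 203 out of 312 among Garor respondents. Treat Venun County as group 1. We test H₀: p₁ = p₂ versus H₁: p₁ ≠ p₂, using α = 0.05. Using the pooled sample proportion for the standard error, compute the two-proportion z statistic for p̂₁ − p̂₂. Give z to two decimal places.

z = -2.95

p̂₁ = 1027/1830 = 0.5612, p̂₂ = 203/312 = 0.6506.
Pooled p̂ = (1027+203)/(1830+312) = 1230/2142 = 0.5742.
SE = √(p̂(1−p̂)(1/n₁+1/n₂)) = √(0.5742·0.4258·0.00375158) = √(0.000917223) = 0.0303.
z = (0.5612 − 0.6506)/0.0303 = -0.0894/0.0303 = -2.95.
p-value = 2·P(Z > 2.953) ≈ 0.0031, so at α = 0.05 we reject H₀.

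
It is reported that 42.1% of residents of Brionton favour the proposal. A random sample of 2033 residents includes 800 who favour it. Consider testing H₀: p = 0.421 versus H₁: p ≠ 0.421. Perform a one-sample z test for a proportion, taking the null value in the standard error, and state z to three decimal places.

p̂ = 800/2033 = 0.39351.
SE = √(p₀(1−p₀)/n) = √(0.24376/2033) = 0.01095.
z = (0.39351 − 0.421)/0.01095 = -0.02749/0.01095 = -2.511.
p-value = 2·P(Z > 2.511) ≈ 0.0120.

z = -2.511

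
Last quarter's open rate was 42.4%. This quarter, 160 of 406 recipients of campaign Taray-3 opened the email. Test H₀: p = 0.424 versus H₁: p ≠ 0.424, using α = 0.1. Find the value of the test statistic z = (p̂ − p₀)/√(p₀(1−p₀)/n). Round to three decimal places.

z = -1.220

p̂ = 160/406 ≈ 0.394089.
SE = √(p₀(1−p₀)/n) = √(0.24422/406) = 0.024526.
z = (0.394089 − 0.424)/0.024526 = -0.029911/0.024526 = -1.220.
Two-sided p-value ≈ 2·Φ(−1.220) = 0.2226, so at α = 0.1 we fail to reject H₀.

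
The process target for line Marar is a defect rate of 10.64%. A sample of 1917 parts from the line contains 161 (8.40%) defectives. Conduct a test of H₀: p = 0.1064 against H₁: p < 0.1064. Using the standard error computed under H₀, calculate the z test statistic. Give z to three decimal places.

z = -3.183

p̂ = 161/1917 ≈ 0.08399.
SE = √(p₀(1−p₀)/n) = √(0.095079/1917) = 0.00704.
z = (0.08399 − 0.1064)/0.00704 = -0.02241/0.00704 = -3.183.
p-value = P(Z < -3.183) ≈ 0.0007.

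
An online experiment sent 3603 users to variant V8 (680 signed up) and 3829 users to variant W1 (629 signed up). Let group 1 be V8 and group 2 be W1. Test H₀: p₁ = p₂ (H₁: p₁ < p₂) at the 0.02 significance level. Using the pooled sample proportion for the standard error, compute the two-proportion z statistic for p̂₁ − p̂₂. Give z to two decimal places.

p̂₁ = 680/3603 = 0.1887, p̂₂ = 629/3829 = 0.1643.
Pooled p̂ = (680+629)/(3603+3829) = 1309/7432 = 0.1761.
SE = √(0.145108 × 0.000538711) = 0.0088.
z = (0.1887 − 0.1643)/0.0088 = 0.0244/0.0088 = 2.77.
p-value = P(Z < 2.766) ≈ 0.9972; since p > α = 0.02, fail to reject H₀.

z = 2.77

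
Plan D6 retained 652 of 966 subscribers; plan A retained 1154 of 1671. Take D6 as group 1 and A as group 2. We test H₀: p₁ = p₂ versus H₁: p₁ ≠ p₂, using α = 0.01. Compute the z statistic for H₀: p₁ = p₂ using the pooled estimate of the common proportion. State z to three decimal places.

z = -0.834

p̂₁ = 652/966 = 0.674948, p̂₂ = 1154/1671 = 0.690604.
Pooled p̂ = (652+1154)/(966+1671) = 1806/2637 = 0.684869.
SE = √(0.215823 × 0.00163364) = 0.018777.
z = (0.674948 − 0.690604)/0.018777 = -0.015656/0.018777 = -0.834.
p-value = 2·P(Z > 0.834) ≈ 0.4044. With α = 0.01, fail to reject H₀.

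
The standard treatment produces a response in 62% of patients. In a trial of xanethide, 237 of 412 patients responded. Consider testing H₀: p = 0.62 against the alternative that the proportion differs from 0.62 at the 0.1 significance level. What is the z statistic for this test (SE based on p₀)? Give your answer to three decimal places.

p̂ = 237/412 ≈ 0.57524.
Under H₀, SE = √(0.62·0.38/412) = √(0.000571845) = 0.02391.
z = (0.57524 − 0.62)/0.02391 = -0.04476/0.02391 = -1.872.
p-value = 2·P(Z > 1.872) ≈ 0.0613; since p < α = 0.1, reject H₀.

z = -1.872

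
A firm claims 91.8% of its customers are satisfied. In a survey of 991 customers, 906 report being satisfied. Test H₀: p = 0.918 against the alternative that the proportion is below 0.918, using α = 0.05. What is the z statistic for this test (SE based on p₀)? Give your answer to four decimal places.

z = -0.4328

p̂ = 906/991 = 0.914228.
SE = √(p₀(1−p₀)/n) = √(0.075276/991) = 0.008715.
z = (0.914228 − 0.918)/0.008715 = -0.003772/0.008715 = -0.4328.
p-value = P(Z < -0.433) ≈ 0.3326; since p > α = 0.05, fail to reject H₀.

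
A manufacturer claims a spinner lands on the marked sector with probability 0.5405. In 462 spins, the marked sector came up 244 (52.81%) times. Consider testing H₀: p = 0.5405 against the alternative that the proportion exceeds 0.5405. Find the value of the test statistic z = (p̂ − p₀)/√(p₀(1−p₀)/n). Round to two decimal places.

z = -0.53

p̂ = 244/462 = 0.5281.
Standard error under H₀: √(0.5405×0.4595/462) = 0.0232.
z = (0.5281 − 0.5405)/0.0232 = -0.0124/0.0232 = -0.53.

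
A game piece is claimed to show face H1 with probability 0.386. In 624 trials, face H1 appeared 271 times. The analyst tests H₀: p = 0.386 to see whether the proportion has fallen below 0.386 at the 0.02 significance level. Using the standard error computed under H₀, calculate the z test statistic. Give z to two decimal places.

p̂ = 271/624 ≈ 0.4343.
Standard error under H₀: √(0.386×0.614/624) = 0.0195.
z = (0.4343 − 0.386)/0.0195 = 0.0483/0.0195 = 2.48.
p-value = P(Z < 2.478) ≈ 0.9934. With α = 0.02, fail to reject H₀.

z = 2.48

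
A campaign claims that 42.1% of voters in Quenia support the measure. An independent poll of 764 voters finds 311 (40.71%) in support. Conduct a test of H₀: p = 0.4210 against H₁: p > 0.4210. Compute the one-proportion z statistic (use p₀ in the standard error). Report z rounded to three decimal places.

z = -0.780

p̂ = 311/764 ≈ 0.40707.
Under H₀, SE = √(0.421·0.579/764) = √(0.000319056) = 0.01786.
z = (0.40707 − 0.421)/0.01786 = -0.01393/0.01786 = -0.780.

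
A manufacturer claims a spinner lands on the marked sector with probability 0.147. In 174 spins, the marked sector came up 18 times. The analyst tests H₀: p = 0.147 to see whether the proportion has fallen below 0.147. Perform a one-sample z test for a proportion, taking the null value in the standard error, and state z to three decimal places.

p̂ = 18/174 ≈ 0.103448.
SE = √(p₀(1−p₀)/n) = √(0.12539/174) = 0.026845.
z = (0.103448 − 0.147)/0.026845 = -0.043552/0.026845 = -1.622.
p-value = P(Z < -1.622) ≈ 0.0524.

z = -1.622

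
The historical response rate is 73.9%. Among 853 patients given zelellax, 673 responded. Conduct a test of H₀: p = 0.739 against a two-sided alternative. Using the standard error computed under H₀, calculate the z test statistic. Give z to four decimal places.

z = 3.3238

p̂ = 673/853 ≈ 0.788980.
SE = √(p₀(1−p₀)/n) = √(0.19288/853) = 0.015037.
z = (0.788980 − 0.739)/0.015037 = 0.049980/0.015037 = 3.3238.
Two-sided p-value ≈ 2·Φ(−3.324) = 0.0009.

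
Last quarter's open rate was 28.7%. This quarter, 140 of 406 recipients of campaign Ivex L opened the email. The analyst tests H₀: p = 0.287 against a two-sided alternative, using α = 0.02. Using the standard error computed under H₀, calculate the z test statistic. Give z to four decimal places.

z = 2.5758

p̂ = 140/406 = 0.3448276.
Under H₀, SE = √(0.287·0.713/406) = √(0.000504017) = 0.0224503.
z = (0.3448276 − 0.287)/0.0224503 = 0.0578276/0.0224503 = 2.5758.
p-value = 2·P(Z > 2.576) ≈ 0.0100, so at α = 0.02 we reject H₀.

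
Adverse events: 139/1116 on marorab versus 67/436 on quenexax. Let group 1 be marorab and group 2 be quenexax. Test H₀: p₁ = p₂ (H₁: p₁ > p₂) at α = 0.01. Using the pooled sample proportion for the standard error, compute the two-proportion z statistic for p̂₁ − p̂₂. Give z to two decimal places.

p̂₁ = 139/1116 ≈ 0.1246, p̂₂ = 67/436 ≈ 0.1537.
Pooled p̂ = (139+67)/(1116+436) = 206/1552 = 0.1327.
SE = √(0.115114 × 0.00318964) = 0.0192.
z = (0.1246 − 0.1537)/0.0192 = -0.0291/0.0192 = -1.52.
p-value = P(Z > -1.520) ≈ 0.9357; since p > α = 0.01, fail to reject H₀.

z = -1.52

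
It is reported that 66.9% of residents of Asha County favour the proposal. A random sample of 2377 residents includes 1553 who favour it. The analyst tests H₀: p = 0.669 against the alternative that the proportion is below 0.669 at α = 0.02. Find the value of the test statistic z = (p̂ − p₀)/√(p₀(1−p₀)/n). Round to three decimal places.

p̂ = 1553/2377 = 0.653345.
Under H₀, SE = √(0.669·0.331/2377) = √(9.3159e-05) = 0.009652.
z = (0.653345 − 0.669)/0.009652 = -0.015655/0.009652 = -1.622.
p-value = P(Z < -1.622) ≈ 0.0524. With α = 0.02, fail to reject H₀.

z = -1.622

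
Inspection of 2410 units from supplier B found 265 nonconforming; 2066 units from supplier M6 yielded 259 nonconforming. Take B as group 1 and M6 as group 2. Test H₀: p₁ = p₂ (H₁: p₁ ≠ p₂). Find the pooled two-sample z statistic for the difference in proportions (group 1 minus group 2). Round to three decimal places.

p̂₁ = 265/2410 = 0.10996, p̂₂ = 259/2066 = 0.12536.
Pooled p̂ = (265+259)/(2410+2066) = 524/4476 = 0.11707.
SE = √(0.103364 × 0.000898965) = 0.00964.
z = (0.10996 − 0.12536)/0.00964 = -0.01540/0.00964 = -1.598.

z = -1.598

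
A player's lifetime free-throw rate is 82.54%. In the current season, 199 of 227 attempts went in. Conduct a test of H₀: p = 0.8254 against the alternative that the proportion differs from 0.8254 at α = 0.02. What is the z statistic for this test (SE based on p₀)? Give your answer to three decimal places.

p̂ = 199/227 = 0.87665.
Standard error under H₀: √(0.8254×0.1746/227) = 0.02520.
z = (0.87665 − 0.8254)/0.02520 = 0.05125/0.02520 = 2.034.
p-value = 2·P(Z > 2.034) ≈ 0.0419; since p > α = 0.02, fail to reject H₀.

z = 2.034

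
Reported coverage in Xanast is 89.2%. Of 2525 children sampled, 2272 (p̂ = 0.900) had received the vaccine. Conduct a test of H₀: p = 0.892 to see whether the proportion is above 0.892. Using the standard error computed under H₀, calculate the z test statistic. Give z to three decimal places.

p̂ = 2272/2525 = 0.899802.
Under H₀, SE = √(0.892·0.108/2525) = √(3.81529e-05) = 0.006177.
z = (0.899802 − 0.892)/0.006177 = 0.007802/0.006177 = 1.263.
p-value = P(Z > 1.263) ≈ 0.1033.

z = 1.263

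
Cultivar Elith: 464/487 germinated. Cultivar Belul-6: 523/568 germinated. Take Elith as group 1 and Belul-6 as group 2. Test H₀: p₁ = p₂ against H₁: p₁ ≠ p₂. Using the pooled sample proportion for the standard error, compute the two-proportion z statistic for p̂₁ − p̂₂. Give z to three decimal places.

p̂₁ = 464/487 = 0.952772, p̂₂ = 523/568 = 0.920775.
Pooled p̂ = (464+523)/(487+568) = 987/1055 = 0.935545.
SE = √(0.0603005 × 0.00381395) = 0.015165.
z = (0.952772 − 0.920775)/0.015165 = 0.031997/0.015165 = 2.110.
p-value = 2·P(Z > 2.110) ≈ 0.0349.

z = 2.110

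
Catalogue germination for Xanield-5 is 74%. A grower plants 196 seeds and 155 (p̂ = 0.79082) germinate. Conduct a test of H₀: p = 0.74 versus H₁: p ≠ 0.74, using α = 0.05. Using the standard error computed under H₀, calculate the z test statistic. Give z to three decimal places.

p̂ = 155/196 = 0.79082.
Under H₀, SE = √(0.74·0.26/196) = √(0.000981633) = 0.03133.
z = (0.79082 − 0.74)/0.03133 = 0.05082/0.03133 = 1.622.
p-value = 2·P(Z > 1.622) ≈ 0.1048. With α = 0.05, fail to reject H₀.

z = 1.622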